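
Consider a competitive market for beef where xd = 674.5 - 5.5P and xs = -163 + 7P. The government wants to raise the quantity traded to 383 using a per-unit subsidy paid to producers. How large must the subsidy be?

At x = 383, invert demand for the buyer price: Pb = (674.5 − 383)/5.5 = 53; invert supply for the seller price: Ps = (383 − (-163))/7 = 78.
The subsidy must fill the gap: s = Ps − Pb = 78 − 53 = 25.

Required subsidy s = 25 per unit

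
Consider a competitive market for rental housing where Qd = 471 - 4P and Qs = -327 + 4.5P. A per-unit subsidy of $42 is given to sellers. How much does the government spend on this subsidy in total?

Government cost = 131670/17

Pre-subsidy: 471 - 4P = -327 + 4.5P gives P* = 1596/17, Q* = 1623/17.
With the subsidy, sellers receive Ps = Pb + 42 for each unit, where Pb is the price buyers pay.
Supply in terms of Pb becomes Qs = -327 + 4.5(Pb + 42) = -138 + 4.5Pb. Setting this equal to demand: 471 - 4Pb = -138 + 4.5Pb, so Pb = 1218/17.
Sellers receive Ps = 1218/17 + 42 = 1932/17; Q' = 471 − 4·(1218/17) = 3135/17.
Government outlay = subsidy × quantity = 42 × 3135/17 = 131670/17.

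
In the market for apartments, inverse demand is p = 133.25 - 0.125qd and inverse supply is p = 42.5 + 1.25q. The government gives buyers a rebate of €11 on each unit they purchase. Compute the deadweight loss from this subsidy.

Deadweight loss = €44

Pre-subsidy: 133.25 - 0.125q = 42.5 + 1.25q gives q* = 66 and p* = 125.
With the rebate, buyers effectively pay pb = ps − 11, where ps is the price sellers receive.
On the curves, pb = 133.25 - 0.125q and ps = 42.5 + 1.25q; the wedge ps − pb = 11 gives 42.5 + 1.25q − (133.25 - 0.125q) = 11, so q' = 74.
Then pb = 133.25 − 0.125·74 = 124 and ps = 42.5 + 1.25·74 = 135.
The subsidy expands output by 74 − 66 = 8 past the efficient level; on those units the gap between marginal cost and willingness to pay runs from 0 up to 11.
DWL = ½ × 11 × 8 = 44.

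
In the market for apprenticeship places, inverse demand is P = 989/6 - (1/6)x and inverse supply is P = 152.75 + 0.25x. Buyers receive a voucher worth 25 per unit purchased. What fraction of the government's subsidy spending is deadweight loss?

Pre-subsidy: 989/6 - (1/6)x = 152.75 + 0.25x gives x* = 29 and P* = 160.
With the rebate, buyers effectively pay Pb = Ps − 25, where Ps is the price sellers receive.
On the curves, Pb = 989/6 - (1/6)x and Ps = 152.75 + 0.25x; the wedge Ps − Pb = 25 gives 152.75 + 0.25x − (989/6 - (1/6)x) = 25, so x' = 89.
Then Pb = 989/6 − (1/6)·89 = 150 and Ps = 152.75 + 0.25·89 = 175.
ΔCS = ½(29 + 89)(160 − 150) = 590; ΔPS = ½(29 + 89)(175 − 160) = 885.
Government spending = 25 × 89 = 2225.
DWL = ½ × 25 × (89 − 29) = 750; fraction = 750 / 2225 = 30/89.

DWL / government spending = 30/89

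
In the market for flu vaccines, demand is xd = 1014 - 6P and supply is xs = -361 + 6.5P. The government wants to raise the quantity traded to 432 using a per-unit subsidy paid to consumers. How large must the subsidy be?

Required subsidy s = 25 per unit

At x = 432, invert demand for the buyer price: Pb = (1014 − 432)/6 = 97; invert supply for the seller price: Ps = (432 − (-361))/6.5 = 122.
The subsidy must fill the gap: s = Ps − Pb = 122 − 97 = 25.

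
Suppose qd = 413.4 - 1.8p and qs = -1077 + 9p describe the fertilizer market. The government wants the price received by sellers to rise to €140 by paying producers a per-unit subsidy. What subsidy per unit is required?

Required subsidy s = €12 per unit

At a seller price of 140, quantity supplied is -1077 + 9·140 = 183.
Buyers absorb 183 only when they pay pb with 413.4 − 1.8·pb = 183, i.e. pb = 128.
s = ps − pb = 140 − 128 = 12.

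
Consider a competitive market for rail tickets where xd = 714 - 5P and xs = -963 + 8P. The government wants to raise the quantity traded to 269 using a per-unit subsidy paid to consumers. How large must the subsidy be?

Required subsidy s = 65 per unit

At x = 269, invert demand for the buyer price: Pb = (714 − 269)/5 = 89; invert supply for the seller price: Ps = (269 − (-963))/8 = 154.
The subsidy must fill the gap: s = Ps − Pb = 154 − 89 = 65.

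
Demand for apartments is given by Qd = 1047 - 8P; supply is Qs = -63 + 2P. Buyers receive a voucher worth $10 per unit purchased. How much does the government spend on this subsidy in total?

Pre-subsidy: 1047 - 8P = -63 + 2P gives P* = 111, Q* = 159.
With the rebate, buyers effectively pay Pb = Ps − 10, where Ps is the price sellers receive.
Demand in terms of Ps becomes Qd = 1047 − 8(Ps − 10) = 1127 - 8Ps. Setting this equal to supply: 1127 - 8Ps = -63 + 2Ps, so Ps = 119.
Buyers pay Pb = 119 − 10 = 109; Q' = -63 + 2·119 = 175.
Government outlay = subsidy × quantity = 10 × 175 = 1750.

Government cost = $1750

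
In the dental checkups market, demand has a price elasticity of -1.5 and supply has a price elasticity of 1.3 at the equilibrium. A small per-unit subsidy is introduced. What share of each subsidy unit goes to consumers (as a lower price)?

For a small subsidy around the equilibrium, the benefit split depends on the relative slopes, which at a point are proportional to the elasticities.
Buyer share = εs/(εs + |εd|) = 1.3/(1.3 + 1.5) = 13/28; seller share = |εd|/(εs + |εd|) = 15/28.

Consumer share = 13/28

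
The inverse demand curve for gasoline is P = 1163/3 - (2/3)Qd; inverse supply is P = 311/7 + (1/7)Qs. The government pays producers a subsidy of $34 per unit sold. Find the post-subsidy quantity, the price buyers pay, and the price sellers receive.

Pre-subsidy: 1163/3 - (2/3)Q = 311/7 + (1/7)Q gives Q* = 424 and P* = 105.
With the subsidy, sellers receive Ps = Pb + 34 for each unit, where Pb is the price buyers pay.
On the curves, Pb = 1163/3 - (2/3)Q and Ps = 311/7 + (1/7)Q; the wedge Ps − Pb = 34 gives 311/7 + (1/7)Q − (1163/3 - (2/3)Q) = 34, so Q' = 466.
Then Pb = 1163/3 − (2/3)·466 = 77 and Ps = 311/7 + (1/7)·466 = 111.

Q' = 466; buyers pay $77; sellers receive $111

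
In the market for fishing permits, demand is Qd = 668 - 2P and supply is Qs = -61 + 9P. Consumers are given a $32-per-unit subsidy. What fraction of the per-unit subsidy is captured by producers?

Producer share = 2/11

Pre-subsidy: 668 - 2P = -61 + 9P gives P* = 729/11, Q* = 5890/11.
With the rebate, buyers effectively pay Pb = Ps − 32, where Ps is the price sellers receive.
Demand in terms of Ps becomes Qd = 668 − 2(Ps − 32) = 732 - 2Ps. Setting this equal to supply: 732 - 2Ps = -61 + 9Ps, so Ps = 793/11.
Buyers pay Pb = 793/11 − 32 = 441/11; Q' = -61 + 9·(793/11) = 6466/11.
Buyers' price falls by P* − Pb = 729/11 − 441/11 = 288/11; sellers' price rises by Ps − P* = 793/11 − 729/11 = 64/11.
So producers capture (64/11)/32 = 2/11 of each unit of subsidy.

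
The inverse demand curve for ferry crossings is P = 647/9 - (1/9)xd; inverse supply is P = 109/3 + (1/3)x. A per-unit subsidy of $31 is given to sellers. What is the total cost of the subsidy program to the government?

Pre-subsidy: 647/9 - (1/9)x = 109/3 + (1/3)x gives x* = 80 and P* = 63.
With the subsidy, sellers receive Ps = Pb + 31 for each unit, where Pb is the price buyers pay.
On the curves, Pb = 647/9 - (1/9)x and Ps = 109/3 + (1/3)x; the wedge Ps − Pb = 31 gives 109/3 + (1/3)x − (647/9 - (1/9)x) = 31, so x' = 149.75.
Then Pb = 647/9 − (1/9)·149.75 = 55.25 and Ps = 109/3 + (1/3)·149.75 = 86.25.
Government outlay = subsidy × quantity = 31 × 149.75 = 4642.25.

Government cost = $4642.25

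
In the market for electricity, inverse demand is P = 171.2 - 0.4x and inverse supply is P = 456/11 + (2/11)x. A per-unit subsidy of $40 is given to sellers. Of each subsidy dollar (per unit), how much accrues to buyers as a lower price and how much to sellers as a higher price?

Pre-subsidy: 171.2 - 0.4x = 456/11 + (2/11)x gives x* = 223 and P* = 82.
With the subsidy, sellers receive Ps = Pb + 40 for each unit, where Pb is the price buyers pay.
On the curves, Pb = 171.2 - 0.4x and Ps = 456/11 + (2/11)x; the wedge Ps − Pb = 40 gives 456/11 + (2/11)x − (171.2 - 0.4x) = 40, so x' = 291.75.
Then Pb = 171.2 − 0.4·291.75 = 54.5 and Ps = 456/11 + (2/11)·291.75 = 94.5.
Buyers' price falls by P* − Pb = 82 − 54.5 = 27.5; sellers' price rises by Ps − P* = 94.5 − 82 = 12.5.

Buyers gain $27.5 per unit; sellers gain $12.5 per unit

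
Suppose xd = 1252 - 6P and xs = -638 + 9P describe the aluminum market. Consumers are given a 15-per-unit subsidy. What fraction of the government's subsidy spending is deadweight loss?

DWL / government spending = 27/550

Pre-subsidy: 1252 - 6P = -638 + 9P gives P* = 126, x* = 496.
With the rebate, buyers effectively pay Pb = Ps − 15, where Ps is the price sellers receive.
Demand in terms of Ps becomes xd = 1252 − 6(Ps − 15) = 1342 - 6Ps. Setting this equal to supply: 1342 - 6Ps = -638 + 9Ps, so Ps = 132.
Buyers pay Pb = 132 − 15 = 117; x' = -638 + 9·132 = 550.
ΔCS = ½(496 + 550)(126 − 117) = 4707; ΔPS = ½(496 + 550)(132 − 126) = 3138.
Government spending = 15 × 550 = 8250.
DWL = ½ × 15 × (550 − 496) = 405; fraction = 405 / 8250 = 27/550.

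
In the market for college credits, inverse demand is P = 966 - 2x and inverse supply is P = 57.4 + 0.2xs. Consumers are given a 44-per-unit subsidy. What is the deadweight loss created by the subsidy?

Deadweight loss = 440

Pre-subsidy: 966 - 2x = 57.4 + 0.2x gives x* = 413 and P* = 140.
With the rebate, buyers effectively pay Pb = Ps − 44, where Ps is the price sellers receive.
On the curves, Pb = 966 - 2x and Ps = 57.4 + 0.2x; the wedge Ps − Pb = 44 gives 57.4 + 0.2x − (966 - 2x) = 44, so x' = 433.
Then Pb = 966 − 2·433 = 100 and Ps = 57.4 + 0.2·433 = 144.
The subsidy expands output by 433 − 413 = 20 past the efficient level; on those units the gap between marginal cost and willingness to pay runs from 0 up to 44.
DWL = ½ × 44 × 20 = 440.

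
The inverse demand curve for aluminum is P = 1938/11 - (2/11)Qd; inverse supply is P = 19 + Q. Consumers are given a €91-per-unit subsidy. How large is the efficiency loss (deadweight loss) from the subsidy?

Pre-subsidy: 1938/11 - (2/11)Q = 19 + Q gives Q* = 133 and P* = 152.
With the rebate, buyers effectively pay Pb = Ps − 91, where Ps is the price sellers receive.
On the curves, Pb = 1938/11 - (2/11)Q and Ps = 19 + Q; the wedge Ps − Pb = 91 gives 19 + Q − (1938/11 - (2/11)Q) = 91, so Q' = 210.
Then Pb = 1938/11 − (2/11)·210 = 138 and Ps = 19 + 1·210 = 229.
The subsidy expands output by 210 − 133 = 77 past the efficient level; on those units the gap between marginal cost and willingness to pay runs from 0 up to 91.
DWL = ½ × 91 × 77 = 3503.5.

Deadweight loss = €3503.5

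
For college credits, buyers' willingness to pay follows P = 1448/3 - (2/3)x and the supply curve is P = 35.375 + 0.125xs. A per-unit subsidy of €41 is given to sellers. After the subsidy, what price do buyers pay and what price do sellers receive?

Buyers pay 1358/19; sellers receive 2137/19

Pre-subsidy: 1448/3 - (2/3)x = 35.375 + 0.125x gives x* = 565 and P* = 106.
With the subsidy, sellers receive Ps = Pb + 41 for each unit, where Pb is the price buyers pay.
On the curves, Pb = 1448/3 - (2/3)x and Ps = 35.375 + 0.125x; the wedge Ps − Pb = 41 gives 35.375 + 0.125x − (1448/3 - (2/3)x) = 41, so x' = 11719/19.
Then Pb = 1448/3 − (2/3)·(11719/19) = 1358/19 and Ps = 35.375 + 0.125·(11719/19) = 2137/19.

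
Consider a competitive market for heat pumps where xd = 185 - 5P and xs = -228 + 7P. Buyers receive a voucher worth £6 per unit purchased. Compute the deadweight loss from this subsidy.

Deadweight loss = £52.5

Pre-subsidy: 185 - 5P = -228 + 7P gives P* = 413/12, x* = 155/12.
With the rebate, buyers effectively pay Pb = Ps − 6, where Ps is the price sellers receive.
Demand in terms of Ps becomes xd = 185 − 5(Ps − 6) = 215 - 5Ps. Setting this equal to supply: 215 - 5Ps = -228 + 7Ps, so Ps = 443/12.
Buyers pay Pb = 443/12 − 6 = 371/12; x' = -228 + 7·(443/12) = 365/12.
The subsidy expands output by 365/12 − 155/12 = 17.5 past the efficient level; on those units the gap between marginal cost and willingness to pay runs from 0 up to 6.
DWL = ½ × 6 × 17.5 = 52.5.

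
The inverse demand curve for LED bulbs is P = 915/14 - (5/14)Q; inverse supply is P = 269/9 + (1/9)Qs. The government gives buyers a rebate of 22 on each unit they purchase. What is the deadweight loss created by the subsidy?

Deadweight loss = 30492/59

Pre-subsidy: 915/14 - (5/14)Q = 269/9 + (1/9)Q gives Q* = 4469/59 and P* = 2260/59.
With the rebate, buyers effectively pay Pb = Ps − 22, where Ps is the price sellers receive.
On the curves, Pb = 915/14 - (5/14)Q and Ps = 269/9 + (1/9)Q; the wedge Ps − Pb = 22 gives 269/9 + (1/9)Q − (915/14 - (5/14)Q) = 22, so Q' = 7241/59.
Then Pb = 915/14 − (5/14)·(7241/59) = 1270/59 and Ps = 269/9 + (1/9)·(7241/59) = 2568/59.
The subsidy expands output by 7241/59 − 4469/59 = 2772/59 past the efficient level; on those units the gap between marginal cost and willingness to pay runs from 0 up to 22.
DWL = ½ × 22 × 2772/59 = 30492/59.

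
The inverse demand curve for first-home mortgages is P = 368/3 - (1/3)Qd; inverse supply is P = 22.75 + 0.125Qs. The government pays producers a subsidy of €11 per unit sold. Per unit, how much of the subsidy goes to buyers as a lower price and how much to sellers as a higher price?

Buyers gain €8 per unit; sellers gain €3 per unit

Pre-subsidy: 368/3 - (1/3)Q = 22.75 + 0.125Q gives Q* = 218 and P* = 50.
With the subsidy, sellers receive Ps = Pb + 11 for each unit, where Pb is the price buyers pay.
On the curves, Pb = 368/3 - (1/3)Q and Ps = 22.75 + 0.125Q; the wedge Ps − Pb = 11 gives 22.75 + 0.125Q − (368/3 - (1/3)Q) = 11, so Q' = 242.
Then Pb = 368/3 − (1/3)·242 = 42 and Ps = 22.75 + 0.125·242 = 53.
Buyers' price falls by P* − Pb = 50 − 42 = 8; sellers' price rises by Ps − P* = 53 − 50 = 3.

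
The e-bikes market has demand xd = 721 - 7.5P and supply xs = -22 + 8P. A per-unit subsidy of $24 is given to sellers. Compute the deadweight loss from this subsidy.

Pre-subsidy: 721 - 7.5P = -22 + 8P gives P* = 1486/31, x* = 11206/31.
With the subsidy, sellers receive Ps = Pb + 24 for each unit, where Pb is the price buyers pay.
Supply in terms of Pb becomes xs = -22 + 8(Pb + 24) = 170 + 8Pb. Setting this equal to demand: 721 - 7.5Pb = 170 + 8Pb, so Pb = 1102/31.
Sellers receive Ps = 1102/31 + 24 = 1846/31; x' = 721 − 7.5·(1102/31) = 14086/31.
The subsidy expands output by 14086/31 − 11206/31 = 2880/31 past the efficient level; on those units the gap between marginal cost and willingness to pay runs from 0 up to 24.
DWL = ½ × 24 × 2880/31 = 34560/31.

Deadweight loss = 34560/31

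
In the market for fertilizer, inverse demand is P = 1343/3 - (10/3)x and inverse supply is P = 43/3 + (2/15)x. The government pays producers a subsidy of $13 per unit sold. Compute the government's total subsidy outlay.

Government cost = $1673.75

Pre-subsidy: 1343/3 - (10/3)x = 43/3 + (2/15)x gives x* = 125 and P* = 31.
With the subsidy, sellers receive Ps = Pb + 13 for each unit, where Pb is the price buyers pay.
On the curves, Pb = 1343/3 - (10/3)x and Ps = 43/3 + (2/15)x; the wedge Ps − Pb = 13 gives 43/3 + (2/15)x − (1343/3 - (10/3)x) = 13, so x' = 128.75.
Then Pb = 1343/3 − (10/3)·128.75 = 18.5 and Ps = 43/3 + (2/15)·128.75 = 31.5.
Government outlay = subsidy × quantity = 13 × 128.75 = 1673.75.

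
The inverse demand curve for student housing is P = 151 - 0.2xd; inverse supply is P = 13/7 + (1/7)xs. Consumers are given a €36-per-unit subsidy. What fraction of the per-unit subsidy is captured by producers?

Producer share = 5/12

Pre-subsidy: 151 - 0.2x = 13/7 + (1/7)x gives x* = 435 and P* = 64.
With the rebate, buyers effectively pay Pb = Ps − 36, where Ps is the price sellers receive.
On the curves, Pb = 151 - 0.2x and Ps = 13/7 + (1/7)x; the wedge Ps − Pb = 36 gives 13/7 + (1/7)x − (151 - 0.2x) = 36, so x' = 540.
Then Pb = 151 − 0.2·540 = 43 and Ps = 13/7 + (1/7)·540 = 79.
Buyers' price falls by P* − Pb = 64 − 43 = 21; sellers' price rises by Ps − P* = 79 − 64 = 15.
So producers capture 15/36 = 5/12 of each unit of subsidy.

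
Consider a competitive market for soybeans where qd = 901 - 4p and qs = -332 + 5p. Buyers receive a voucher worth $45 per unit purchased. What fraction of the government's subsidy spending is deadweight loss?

DWL / government spending = 50/453

Pre-subsidy: 901 - 4p = -332 + 5p gives p* = 137, q* = 353.
With the rebate, buyers effectively pay pb = ps − 45, where ps is the price sellers receive.
Demand in terms of ps becomes qd = 901 − 4(ps − 45) = 1081 - 4ps. Setting this equal to supply: 1081 - 4ps = -332 + 5ps, so ps = 157.
Buyers pay pb = 157 − 45 = 112; q' = -332 + 5·157 = 453.
ΔCS = ½(353 + 453)(137 − 112) = 10075; ΔPS = ½(353 + 453)(157 − 137) = 8060.
Government spending = 45 × 453 = 20385.
DWL = ½ × 45 × (453 − 353) = 2250; fraction = 2250 / 20385 = 50/453.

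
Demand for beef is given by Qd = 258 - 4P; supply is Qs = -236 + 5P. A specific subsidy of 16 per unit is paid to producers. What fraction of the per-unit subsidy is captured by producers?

Pre-subsidy: 258 - 4P = -236 + 5P gives P* = 494/9, Q* = 346/9.
With the subsidy, sellers receive Ps = Pb + 16 for each unit, where Pb is the price buyers pay.
Supply in terms of Pb becomes Qs = -236 + 5(Pb + 16) = -156 + 5Pb. Setting this equal to demand: 258 - 4Pb = -156 + 5Pb, so Pb = 46.
Sellers receive Ps = 46 + 16 = 62; Q' = 258 − 4·46 = 74.
Buyers' price falls by P* − Pb = 494/9 − 46 = 80/9; sellers' price rises by Ps − P* = 62 − 494/9 = 64/9.
So producers capture (64/9)/16 = 4/9 of each unit of subsidy.

Producer share = 4/9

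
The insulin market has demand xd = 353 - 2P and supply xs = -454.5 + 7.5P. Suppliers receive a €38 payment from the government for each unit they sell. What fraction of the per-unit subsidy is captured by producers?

Pre-subsidy: 353 - 2P = -454.5 + 7.5P gives P* = 85, x* = 183.
With the subsidy, sellers receive Ps = Pb + 38 for each unit, where Pb is the price buyers pay.
Supply in terms of Pb becomes xs = -454.5 + 7.5(Pb + 38) = -169.5 + 7.5Pb. Setting this equal to demand: 353 - 2Pb = -169.5 + 7.5Pb, so Pb = 55.
Sellers receive Ps = 55 + 38 = 93; x' = 353 − 2·55 = 243.
Buyers' price falls by P* − Pb = 85 − 55 = 30; sellers' price rises by Ps − P* = 93 − 85 = 8.
So producers capture 8/38 = 4/19 of each unit of subsidy.

Producer share = 4/19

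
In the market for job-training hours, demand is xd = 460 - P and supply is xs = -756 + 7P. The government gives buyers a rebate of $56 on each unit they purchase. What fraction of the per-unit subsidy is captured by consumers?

Pre-subsidy: 460 - P = -756 + 7P gives P* = 152, x* = 308.
With the rebate, buyers effectively pay Pb = Ps − 56, where Ps is the price sellers receive.
Demand in terms of Ps becomes xd = 460 − 1(Ps − 56) = 516 - Ps. Setting this equal to supply: 516 - Ps = -756 + 7Ps, so Ps = 159.
Buyers pay Pb = 159 − 56 = 103; x' = -756 + 7·159 = 357.
Buyers' price falls by P* − Pb = 152 − 103 = 49; sellers' price rises by Ps − P* = 159 − 152 = 7.
So consumers capture 49/56 = 0.875 of each unit of subsidy.

Consumer share = 0.875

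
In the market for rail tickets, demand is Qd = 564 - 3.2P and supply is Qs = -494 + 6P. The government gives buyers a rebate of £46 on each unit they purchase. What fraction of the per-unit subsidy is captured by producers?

Pre-subsidy: 564 - 3.2P = -494 + 6P gives P* = 115, Q* = 196.
With the rebate, buyers effectively pay Pb = Ps − 46, where Ps is the price sellers receive.
Demand in terms of Ps becomes Qd = 564 − 3.2(Ps − 46) = 711.2 - 3.2Ps. Setting this equal to supply: 711.2 - 3.2Ps = -494 + 6Ps, so Ps = 131.
Buyers pay Pb = 131 − 46 = 85; Q' = -494 + 6·131 = 292.
Buyers' price falls by P* − Pb = 115 − 85 = 30; sellers' price rises by Ps − P* = 131 − 115 = 16.
So producers capture 16/46 = 8/23 of each unit of subsidy.

Producer share = 8/23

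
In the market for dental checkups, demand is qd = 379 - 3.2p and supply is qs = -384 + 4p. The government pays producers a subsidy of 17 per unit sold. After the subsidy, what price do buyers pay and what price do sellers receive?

Pre-subsidy: 379 - 3.2p = -384 + 4p gives p* = 3815/36, q* = 359/9.
With the subsidy, sellers receive ps = pb + 17 for each unit, where pb is the price buyers pay.
Supply in terms of pb becomes qs = -384 + 4(pb + 17) = -316 + 4pb. Setting this equal to demand: 379 - 3.2pb = -316 + 4pb, so pb = 3475/36.
Sellers receive ps = 3475/36 + 17 = 4087/36; q' = 379 − 3.2·(3475/36) = 631/9.

Buyers pay 3475/36; sellers receive 4087/36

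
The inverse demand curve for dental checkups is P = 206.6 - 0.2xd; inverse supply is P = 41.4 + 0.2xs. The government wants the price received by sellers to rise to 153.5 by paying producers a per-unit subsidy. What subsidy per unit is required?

At a seller price of 153.5, quantity supplied is -207 + 5·153.5 = 560.5.
Buyers absorb 560.5 only when they pay Pb = 206.6 − 0.2·560.5 = 94.5.
s = Ps − Pb = 153.5 − 94.5 = 59.

Required subsidy s = 59 per unit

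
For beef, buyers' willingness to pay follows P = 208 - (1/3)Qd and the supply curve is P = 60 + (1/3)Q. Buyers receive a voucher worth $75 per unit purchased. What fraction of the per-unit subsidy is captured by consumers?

Pre-subsidy: 208 - (1/3)Q = 60 + (1/3)Q gives Q* = 222 and P* = 134.
With the rebate, buyers effectively pay Pb = Ps − 75, where Ps is the price sellers receive.
On the curves, Pb = 208 - (1/3)Q and Ps = 60 + (1/3)Q; the wedge Ps − Pb = 75 gives 60 + (1/3)Q − (208 - (1/3)Q) = 75, so Q' = 334.5.
Then Pb = 208 − (1/3)·334.5 = 96.5 and Ps = 60 + (1/3)·334.5 = 171.5.
Buyers' price falls by P* − Pb = 134 − 96.5 = 37.5; sellers' price rises by Ps − P* = 171.5 − 134 = 37.5.
So consumers capture 37.5/75 = 0.5 of each unit of subsidy.

Consumer share = 0.5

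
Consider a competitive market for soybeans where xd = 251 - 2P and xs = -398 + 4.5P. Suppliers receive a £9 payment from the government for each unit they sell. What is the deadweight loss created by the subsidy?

Deadweight loss = 729/13

Pre-subsidy: 251 - 2P = -398 + 4.5P gives P* = 1298/13, x* = 667/13.
With the subsidy, sellers receive Ps = Pb + 9 for each unit, where Pb is the price buyers pay.
Supply in terms of Pb becomes xs = -398 + 4.5(Pb + 9) = -357.5 + 4.5Pb. Setting this equal to demand: 251 - 2Pb = -357.5 + 4.5Pb, so Pb = 1217/13.
Sellers receive Ps = 1217/13 + 9 = 1334/13; x' = 251 − 2·(1217/13) = 829/13.
The subsidy expands output by 829/13 − 667/13 = 162/13 past the efficient level; on those units the gap between marginal cost and willingness to pay runs from 0 up to 9.
DWL = ½ × 9 × 162/13 = 729/13.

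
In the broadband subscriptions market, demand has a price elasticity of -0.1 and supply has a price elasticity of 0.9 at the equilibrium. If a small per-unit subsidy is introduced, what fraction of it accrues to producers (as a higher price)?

For a small subsidy around the equilibrium, the benefit split depends on the relative slopes, which at a point are proportional to the elasticities.
Buyer share = εs/(εs + |εd|) = 0.9/(0.9 + 0.1) = 0.9; seller share = |εd|/(εs + |εd|) = 0.1.
So producers capture 0.1 of the subsidy.

Producer share = 0.1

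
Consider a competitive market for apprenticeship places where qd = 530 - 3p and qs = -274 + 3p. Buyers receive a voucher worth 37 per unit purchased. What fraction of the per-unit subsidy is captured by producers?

Pre-subsidy: 530 - 3p = -274 + 3p gives p* = 134, q* = 128.
With the rebate, buyers effectively pay pb = ps − 37, where ps is the price sellers receive.
Demand in terms of ps becomes qd = 530 − 3(ps − 37) = 641 - 3ps. Setting this equal to supply: 641 - 3ps = -274 + 3ps, so ps = 152.5.
Buyers pay pb = 152.5 − 37 = 115.5; q' = -274 + 3·152.5 = 183.5.
Buyers' price falls by p* − pb = 134 − 115.5 = 18.5; sellers' price rises by ps − p* = 152.5 − 134 = 18.5.
So producers capture 18.5/37 = 0.5 of each unit of subsidy.

Producer share = 0.5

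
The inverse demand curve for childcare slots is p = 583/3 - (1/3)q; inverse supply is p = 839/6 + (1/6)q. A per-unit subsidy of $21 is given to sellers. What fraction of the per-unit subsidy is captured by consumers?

Consumer share = 2/3

Pre-subsidy: 583/3 - (1/3)q = 839/6 + (1/6)q gives q* = 109 and p* = 158.
With the subsidy, sellers receive ps = pb + 21 for each unit, where pb is the price buyers pay.
On the curves, pb = 583/3 - (1/3)q and ps = 839/6 + (1/6)q; the wedge ps − pb = 21 gives 839/6 + (1/6)q − (583/3 - (1/3)q) = 21, so q' = 151.
Then pb = 583/3 − (1/3)·151 = 144 and ps = 839/6 + (1/6)·151 = 165.
Buyers' price falls by p* − pb = 158 − 144 = 14; sellers' price rises by ps − p* = 165 − 158 = 7.
So consumers capture 14/21 = 2/3 of each unit of subsidy.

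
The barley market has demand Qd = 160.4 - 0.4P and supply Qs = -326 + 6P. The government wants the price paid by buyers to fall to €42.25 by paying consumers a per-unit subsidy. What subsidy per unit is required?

Required subsidy s = €36 per unit

At a buyer price of 42.25, quantity demanded is 160.4 − 0.4·42.25 = 143.5.
Sellers supply 143.5 only when they receive Ps with -326 + 6·Ps = 143.5, i.e. Ps = 78.25.
s = Ps − Pb = 78.25 − 42.25 = 36.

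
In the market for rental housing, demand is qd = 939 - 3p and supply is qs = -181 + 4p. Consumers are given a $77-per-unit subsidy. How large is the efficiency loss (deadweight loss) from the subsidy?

Deadweight loss = $5082

Pre-subsidy: 939 - 3p = -181 + 4p gives p* = 160, q* = 459.
With the rebate, buyers effectively pay pb = ps − 77, where ps is the price sellers receive.
Demand in terms of ps becomes qd = 939 − 3(ps − 77) = 1170 - 3ps. Setting this equal to supply: 1170 - 3ps = -181 + 4ps, so ps = 193.
Buyers pay pb = 193 − 77 = 116; q' = -181 + 4·193 = 591.
The subsidy expands output by 591 − 459 = 132 past the efficient level; on those units the gap between marginal cost and willingness to pay runs from 0 up to 77.
DWL = ½ × 77 × 132 = 5082.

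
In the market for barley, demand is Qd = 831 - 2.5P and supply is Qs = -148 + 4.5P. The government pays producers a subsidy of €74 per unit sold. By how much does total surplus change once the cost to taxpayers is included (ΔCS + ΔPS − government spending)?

Net change in total surplus = -61605/14

Pre-subsidy: 831 - 2.5P = -148 + 4.5P gives P* = 979/7, Q* = 6739/14.
With the subsidy, sellers receive Ps = Pb + 74 for each unit, where Pb is the price buyers pay.
Supply in terms of Pb becomes Qs = -148 + 4.5(Pb + 74) = 185 + 4.5Pb. Setting this equal to demand: 831 - 2.5Pb = 185 + 4.5Pb, so Pb = 646/7.
Sellers receive Ps = 646/7 + 74 = 1164/7; Q' = 831 − 2.5·(646/7) = 4202/7.
ΔCS = ½(6739/14 + 4202/7)(979/7 − 646/7) = 5042619/196; ΔPS = ½(6739/14 + 4202/7)(1164/7 − 979/7) = 2801455/196.
Government spending = 74 × 4202/7 = 310948/7.
Net change = 5042619/196 + 2801455/196 − 310948/7 = -61605/14. The loss equals the DWL triangle ½·74·1665/14.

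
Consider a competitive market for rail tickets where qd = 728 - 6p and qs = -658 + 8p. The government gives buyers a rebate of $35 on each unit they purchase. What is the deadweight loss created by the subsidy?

Pre-subsidy: 728 - 6p = -658 + 8p gives p* = 99, q* = 134.
With the rebate, buyers effectively pay pb = ps − 35, where ps is the price sellers receive.
Demand in terms of ps becomes qd = 728 − 6(ps − 35) = 938 - 6ps. Setting this equal to supply: 938 - 6ps = -658 + 8ps, so ps = 114.
Buyers pay pb = 114 − 35 = 79; q' = -658 + 8·114 = 254.
The subsidy expands output by 254 − 134 = 120 past the efficient level; on those units the gap between marginal cost and willingness to pay runs from 0 up to 35.
DWL = ½ × 35 × 120 = 2100.

Deadweight loss = $2100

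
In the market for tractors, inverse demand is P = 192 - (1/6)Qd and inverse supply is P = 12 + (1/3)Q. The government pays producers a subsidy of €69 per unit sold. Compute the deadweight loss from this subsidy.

Pre-subsidy: 192 - (1/6)Q = 12 + (1/3)Q gives Q* = 360 and P* = 132.
With the subsidy, sellers receive Ps = Pb + 69 for each unit, where Pb is the price buyers pay.
On the curves, Pb = 192 - (1/6)Q and Ps = 12 + (1/3)Q; the wedge Ps − Pb = 69 gives 12 + (1/3)Q − (192 - (1/6)Q) = 69, so Q' = 498.
Then Pb = 192 − (1/6)·498 = 109 and Ps = 12 + (1/3)·498 = 178.
The subsidy expands output by 498 − 360 = 138 past the efficient level; on those units the gap between marginal cost and willingness to pay runs from 0 up to 69.
DWL = ½ × 69 × 138 = 4761.

Deadweight loss = €4761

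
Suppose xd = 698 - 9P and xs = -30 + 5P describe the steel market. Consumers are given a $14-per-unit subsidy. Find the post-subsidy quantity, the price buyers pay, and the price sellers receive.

x' = 275; buyers pay $47; sellers receive $61

Pre-subsidy: 698 - 9P = -30 + 5P gives P* = 52, x* = 230.
With the rebate, buyers effectively pay Pb = Ps − 14, where Ps is the price sellers receive.
Demand in terms of Ps becomes xd = 698 − 9(Ps − 14) = 824 - 9Ps. Setting this equal to supply: 824 - 9Ps = -30 + 5Ps, so Ps = 61.
Buyers pay Pb = 61 − 14 = 47; x' = -30 + 5·61 = 275.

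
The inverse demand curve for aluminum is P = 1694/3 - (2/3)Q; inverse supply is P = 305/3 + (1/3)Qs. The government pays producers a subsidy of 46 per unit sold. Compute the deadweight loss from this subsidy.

Pre-subsidy: 1694/3 - (2/3)Q = 305/3 + (1/3)Q gives Q* = 463 and P* = 256.
With the subsidy, sellers receive Ps = Pb + 46 for each unit, where Pb is the price buyers pay.
On the curves, Pb = 1694/3 - (2/3)Q and Ps = 305/3 + (1/3)Q; the wedge Ps − Pb = 46 gives 305/3 + (1/3)Q − (1694/3 - (2/3)Q) = 46, so Q' = 509.
Then Pb = 1694/3 − (2/3)·509 = 676/3 and Ps = 305/3 + (1/3)·509 = 814/3.
The subsidy expands output by 509 − 463 = 46 past the efficient level; on those units the gap between marginal cost and willingness to pay runs from 0 up to 46.
DWL = ½ × 46 × 46 = 1058.

Deadweight loss = 1058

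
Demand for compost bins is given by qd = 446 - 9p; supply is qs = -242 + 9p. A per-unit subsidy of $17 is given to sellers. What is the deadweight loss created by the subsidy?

Deadweight loss = $650.25

Pre-subsidy: 446 - 9p = -242 + 9p gives p* = 344/9, q* = 102.
With the subsidy, sellers receive ps = pb + 17 for each unit, where pb is the price buyers pay.
Supply in terms of pb becomes qs = -242 + 9(pb + 17) = -89 + 9pb. Setting this equal to demand: 446 - 9pb = -89 + 9pb, so pb = 535/18.
Sellers receive ps = 535/18 + 17 = 841/18; q' = 446 − 9·(535/18) = 178.5.
The subsidy expands output by 178.5 − 102 = 76.5 past the efficient level; on those units the gap between marginal cost and willingness to pay runs from 0 up to 17.
DWL = ½ × 17 × 76.5 = 650.25.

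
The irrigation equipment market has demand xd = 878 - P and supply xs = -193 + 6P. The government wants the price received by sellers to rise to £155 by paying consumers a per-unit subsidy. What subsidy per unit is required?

At a seller price of 155, quantity supplied is -193 + 6·155 = 737.
Buyers absorb 737 only when they pay Pb with 878 − 1·Pb = 737, i.e. Pb = 141.
s = Ps − Pb = 155 − 141 = 14.

Required subsidy s = £14 per unit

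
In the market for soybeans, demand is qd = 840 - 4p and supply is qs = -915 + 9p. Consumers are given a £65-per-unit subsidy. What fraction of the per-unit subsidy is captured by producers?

Pre-subsidy: 840 - 4p = -915 + 9p gives p* = 135, q* = 300.
With the rebate, buyers effectively pay pb = ps − 65, where ps is the price sellers receive.
Demand in terms of ps becomes qd = 840 − 4(ps − 65) = 1100 - 4ps. Setting this equal to supply: 1100 - 4ps = -915 + 9ps, so ps = 155.
Buyers pay pb = 155 − 65 = 90; q' = -915 + 9·155 = 480.
Buyers' price falls by p* − pb = 135 − 90 = 45; sellers' price rises by ps − p* = 155 − 135 = 20.
So producers capture 20/65 = 4/13 of each unit of subsidy.

Producer share = 4/13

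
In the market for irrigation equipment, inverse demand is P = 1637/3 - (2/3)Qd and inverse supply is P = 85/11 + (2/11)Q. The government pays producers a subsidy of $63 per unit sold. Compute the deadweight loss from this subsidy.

Deadweight loss = $2338.875

Pre-subsidy: 1637/3 - (2/3)Q = 85/11 + (2/11)Q gives Q* = 634 and P* = 123.
With the subsidy, sellers receive Ps = Pb + 63 for each unit, where Pb is the price buyers pay.
On the curves, Pb = 1637/3 - (2/3)Q and Ps = 85/11 + (2/11)Q; the wedge Ps − Pb = 63 gives 85/11 + (2/11)Q − (1637/3 - (2/3)Q) = 63, so Q' = 708.25.
Then Pb = 1637/3 − (2/3)·708.25 = 73.5 and Ps = 85/11 + (2/11)·708.25 = 136.5.
The subsidy expands output by 708.25 − 634 = 74.25 past the efficient level; on those units the gap between marginal cost and willingness to pay runs from 0 up to 63.
DWL = ½ × 63 × 74.25 = 2338.875.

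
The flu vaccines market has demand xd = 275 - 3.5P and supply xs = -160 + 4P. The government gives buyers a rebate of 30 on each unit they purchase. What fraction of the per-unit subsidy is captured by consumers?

Pre-subsidy: 275 - 3.5P = -160 + 4P gives P* = 58, x* = 72.
With the rebate, buyers effectively pay Pb = Ps − 30, where Ps is the price sellers receive.
Demand in terms of Ps becomes xd = 275 − 3.5(Ps − 30) = 380 - 3.5Ps. Setting this equal to supply: 380 - 3.5Ps = -160 + 4Ps, so Ps = 72.
Buyers pay Pb = 72 − 30 = 42; x' = -160 + 4·72 = 128.
Buyers' price falls by P* − Pb = 58 − 42 = 16; sellers' price rises by Ps − P* = 72 − 58 = 14.
So consumers capture 16/30 = 8/15 of each unit of subsidy.

Consumer share = 8/15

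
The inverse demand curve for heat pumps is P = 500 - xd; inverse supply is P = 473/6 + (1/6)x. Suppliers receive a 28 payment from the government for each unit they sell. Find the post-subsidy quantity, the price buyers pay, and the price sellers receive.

x' = 385; buyers pay 115; sellers receive 143

Pre-subsidy: 500 - x = 473/6 + (1/6)x gives x* = 361 and P* = 139.
With the subsidy, sellers receive Ps = Pb + 28 for each unit, where Pb is the price buyers pay.
On the curves, Pb = 500 - x and Ps = 473/6 + (1/6)x; the wedge Ps − Pb = 28 gives 473/6 + (1/6)x − (500 - x) = 28, so x' = 385.
Then Pb = 500 − 1·385 = 115 and Ps = 473/6 + (1/6)·385 = 143.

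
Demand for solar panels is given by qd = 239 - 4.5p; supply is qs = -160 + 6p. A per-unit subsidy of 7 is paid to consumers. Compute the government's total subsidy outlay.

Government cost = 602

Pre-subsidy: 239 - 4.5p = -160 + 6p gives p* = 38, q* = 68.
With the rebate, buyers effectively pay pb = ps − 7, where ps is the price sellers receive.
Demand in terms of ps becomes qd = 239 − 4.5(ps − 7) = 270.5 - 4.5ps. Setting this equal to supply: 270.5 - 4.5ps = -160 + 6ps, so ps = 41.
Buyers pay pb = 41 − 7 = 34; q' = -160 + 6·41 = 86.
Government outlay = subsidy × quantity = 7 × 86 = 602.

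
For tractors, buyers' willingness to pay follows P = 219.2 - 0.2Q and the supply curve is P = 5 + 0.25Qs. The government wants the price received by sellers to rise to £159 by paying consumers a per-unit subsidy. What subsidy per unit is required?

Required subsidy s = £63 per unit

At a seller price of 159, quantity supplied is -20 + 4·159 = 616.
Buyers absorb 616 only when they pay Pb = 219.2 − 0.2·616 = 96.
s = Ps − Pb = 159 − 96 = 63.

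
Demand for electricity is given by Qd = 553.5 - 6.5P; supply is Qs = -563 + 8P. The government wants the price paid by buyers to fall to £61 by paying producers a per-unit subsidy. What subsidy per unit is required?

Required subsidy s = £29 per unit

At a buyer price of 61, quantity demanded is 553.5 − 6.5·61 = 157.
Sellers supply 157 only when they receive Ps with -563 + 8·Ps = 157, i.e. Ps = 90.
s = Ps − Pb = 90 − 61 = 29.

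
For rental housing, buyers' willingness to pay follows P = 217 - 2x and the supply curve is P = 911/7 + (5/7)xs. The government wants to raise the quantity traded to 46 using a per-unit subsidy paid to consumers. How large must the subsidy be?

At x = 46, from the demand curve buyers pay Pb = 217 − 2·46 = 125; from the supply curve sellers need Ps = 911/7 + (5/7)·46 = 163.
The subsidy must fill the gap: s = Ps − Pb = 163 − 125 = 38.

Required subsidy s = 38 per unit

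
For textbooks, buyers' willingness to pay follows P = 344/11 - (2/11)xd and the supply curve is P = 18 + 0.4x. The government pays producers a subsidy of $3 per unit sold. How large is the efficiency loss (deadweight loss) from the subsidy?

Deadweight loss = $7.734375

Pre-subsidy: 344/11 - (2/11)x = 18 + 0.4x gives x* = 22.8125 and P* = 27.125.
With the subsidy, sellers receive Ps = Pb + 3 for each unit, where Pb is the price buyers pay.
On the curves, Pb = 344/11 - (2/11)x and Ps = 18 + 0.4x; the wedge Ps − Pb = 3 gives 18 + 0.4x − (344/11 - (2/11)x) = 3, so x' = 27.96875.
Then Pb = 344/11 − (2/11)·27.96875 = 26.1875 and Ps = 18 + 0.4·27.96875 = 29.1875.
The subsidy expands output by 27.96875 − 22.8125 = 5.15625 past the efficient level; on those units the gap between marginal cost and willingness to pay runs from 0 up to 3.
DWL = ½ × 3 × 5.15625 = 7.734375.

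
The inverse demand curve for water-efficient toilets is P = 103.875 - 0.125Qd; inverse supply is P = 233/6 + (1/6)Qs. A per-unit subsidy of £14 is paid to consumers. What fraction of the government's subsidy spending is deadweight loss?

DWL / government spending = 24/271

Pre-subsidy: 103.875 - 0.125Q = 233/6 + (1/6)Q gives Q* = 223 and P* = 76.
With the rebate, buyers effectively pay Pb = Ps − 14, where Ps is the price sellers receive.
On the curves, Pb = 103.875 - 0.125Q and Ps = 233/6 + (1/6)Q; the wedge Ps − Pb = 14 gives 233/6 + (1/6)Q − (103.875 - 0.125Q) = 14, so Q' = 271.
Then Pb = 103.875 − 0.125·271 = 70 and Ps = 233/6 + (1/6)·271 = 84.
ΔCS = ½(223 + 271)(76 − 70) = 1482; ΔPS = ½(223 + 271)(84 − 76) = 1976.
Government spending = 14 × 271 = 3794.
DWL = ½ × 14 × (271 − 223) = 336; fraction = 336 / 3794 = 24/271.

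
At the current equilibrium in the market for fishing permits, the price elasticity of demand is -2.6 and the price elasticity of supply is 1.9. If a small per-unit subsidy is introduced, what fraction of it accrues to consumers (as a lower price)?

Consumer share = 19/45

For a small subsidy around the equilibrium, the benefit split depends on the relative slopes, which at a point are proportional to the elasticities.
Buyer share = εs/(εs + |εd|) = 1.9/(1.9 + 2.6) = 19/45; seller share = |εd|/(εs + |εd|) = 26/45.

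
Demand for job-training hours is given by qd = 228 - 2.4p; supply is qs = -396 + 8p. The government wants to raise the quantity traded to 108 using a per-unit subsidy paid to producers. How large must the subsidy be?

At q = 108, invert demand for the buyer price: pb = (228 − 108)/2.4 = 50; invert supply for the seller price: ps = (108 − (-396))/8 = 63.
The subsidy must fill the gap: s = ps − pb = 63 − 50 = 13.

Required subsidy s = 13 per unit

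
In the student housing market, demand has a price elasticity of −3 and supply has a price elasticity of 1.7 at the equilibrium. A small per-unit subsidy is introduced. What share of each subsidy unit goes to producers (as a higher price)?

For a small subsidy around the equilibrium, the benefit split depends on the relative slopes, which at a point are proportional to the elasticities.
Buyer share = εs/(εs + |εd|) = 1.7/(1.7 + 3) = 17/47; seller share = |εd|/(εs + |εd|) = 30/47.
So producers capture 30/47 of the subsidy.

Producer share = 30/47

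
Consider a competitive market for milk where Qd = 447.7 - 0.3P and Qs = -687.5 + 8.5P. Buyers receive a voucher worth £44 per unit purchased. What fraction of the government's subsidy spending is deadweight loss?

Pre-subsidy: 447.7 - 0.3P = -687.5 + 8.5P gives P* = 129, Q* = 409.
With the rebate, buyers effectively pay Pb = Ps − 44, where Ps is the price sellers receive.
Demand in terms of Ps becomes Qd = 447.7 − 0.3(Ps − 44) = 460.9 - 0.3Ps. Setting this equal to supply: 460.9 - 0.3Ps = -687.5 + 8.5Ps, so Ps = 130.5.
Buyers pay Pb = 130.5 − 44 = 86.5; Q' = -687.5 + 8.5·130.5 = 421.75.
ΔCS = ½(409 + 421.75)(129 − 86.5) = 17653.4375; ΔPS = ½(409 + 421.75)(130.5 − 129) = 623.0625.
Government spending = 44 × 421.75 = 18557.
DWL = ½ × 44 × (421.75 − 409) = 280.5; fraction = 280.5 / 18557 = 51/3374.

DWL / government spending = 51/3374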